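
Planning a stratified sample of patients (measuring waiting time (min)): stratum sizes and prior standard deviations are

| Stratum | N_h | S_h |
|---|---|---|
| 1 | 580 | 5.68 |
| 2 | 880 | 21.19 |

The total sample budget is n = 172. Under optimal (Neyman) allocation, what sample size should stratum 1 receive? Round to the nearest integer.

26

Neyman allocation: n_h = n · N_h S_h / Σ N_i S_i, with n = 172.
  stratum 1: N_h·S_h = 580·5.68 = 3294.40
  stratum 2: N_h·S_h = 880·21.19 = 18647.20
Σ N_h S_h = 21941.60
n for stratum 1 = 172·3294.40/21941.60 = 25.825 → 26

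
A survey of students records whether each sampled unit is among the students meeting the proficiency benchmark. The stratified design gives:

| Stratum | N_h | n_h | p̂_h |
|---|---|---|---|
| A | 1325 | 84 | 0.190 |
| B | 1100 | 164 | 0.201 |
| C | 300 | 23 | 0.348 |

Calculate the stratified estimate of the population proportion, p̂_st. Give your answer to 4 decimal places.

N = 2725; stratum weights W_h = N_h/N.
p̂_st = Σ W_h p̂_h = (1325·0.190 + 1100·0.201 + 300·0.348)/2725 = 0.21183

p̂_st ≈ 0.2118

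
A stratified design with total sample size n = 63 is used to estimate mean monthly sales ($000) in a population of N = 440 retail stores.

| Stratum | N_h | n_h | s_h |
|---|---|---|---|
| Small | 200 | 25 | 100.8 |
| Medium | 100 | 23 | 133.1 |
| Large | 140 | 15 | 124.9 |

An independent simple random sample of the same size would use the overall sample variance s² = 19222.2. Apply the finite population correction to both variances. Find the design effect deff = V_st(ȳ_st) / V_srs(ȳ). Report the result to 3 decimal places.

deff ≈ 0.758

V̂(ȳ_st) = Σ W_h² (1 − n_h/N_h) s_h²/n_h, with W_h = N_h/N and N = 440:
  stratum Small: (200/440)²·(1 − 25/200)·100.8²/25 = 73.4757
  stratum Medium: (100/440)²·(1 − 23/100)·133.1²/23 = 30.6347
  stratum Large: (140/440)²·(1 − 15/140)·124.9²/15 = 94.0083
V_st = 198.119
V_srs = (1 − 63/440)·19222.2/63 = 261.427
deff = V_st / V_srs = 198.119/261.427 = 0.7578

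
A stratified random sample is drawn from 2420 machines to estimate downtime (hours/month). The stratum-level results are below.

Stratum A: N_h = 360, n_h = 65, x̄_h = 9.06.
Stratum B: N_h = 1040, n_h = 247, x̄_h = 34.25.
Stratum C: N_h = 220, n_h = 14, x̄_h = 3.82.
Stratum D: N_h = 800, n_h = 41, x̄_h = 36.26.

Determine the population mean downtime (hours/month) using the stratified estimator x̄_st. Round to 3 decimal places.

x̄_st ≈ 28.401

N = Σ N_h = 2420. Stratum weights W_h = N_h/N.
x̄_st = (360·9.06 + 1040·34.25 + 220·3.82 + 800·36.26) / 2420 = 28.40083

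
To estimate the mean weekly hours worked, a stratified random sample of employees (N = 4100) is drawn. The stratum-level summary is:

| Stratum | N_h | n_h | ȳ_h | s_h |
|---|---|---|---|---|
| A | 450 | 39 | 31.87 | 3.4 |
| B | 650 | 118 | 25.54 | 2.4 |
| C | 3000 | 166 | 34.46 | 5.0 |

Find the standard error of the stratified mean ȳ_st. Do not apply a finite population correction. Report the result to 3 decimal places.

SE(ȳ_st) ≈ 0.292

V̂(ȳ_st) = Σ W_h² s_h²/n_h, with W_h = N_h/N and N = 4100:
  stratum A: (450/4100)²·3.4²/39 = 0.00357068
  stratum B: (650/4100)²·2.4²/118 = 0.00122687
  stratum C: (3000/4100)²·5.0²/166 = 0.0806319
V̂(ȳ_st) = 0.0854294
SE(ȳ_st) = √0.0854294 = 0.292283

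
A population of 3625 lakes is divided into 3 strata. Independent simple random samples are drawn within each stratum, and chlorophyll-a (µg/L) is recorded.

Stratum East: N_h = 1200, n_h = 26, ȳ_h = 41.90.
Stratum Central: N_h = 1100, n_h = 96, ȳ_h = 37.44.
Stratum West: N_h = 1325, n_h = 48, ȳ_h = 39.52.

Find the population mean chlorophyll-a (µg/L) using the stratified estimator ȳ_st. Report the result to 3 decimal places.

N = Σ N_h = 3625. Stratum weights W_h = N_h/N.
ȳ_st = (1200·41.90 + 1100·37.44 + 1325·39.52) / 3625 = 39.67669

ȳ_st ≈ 39.677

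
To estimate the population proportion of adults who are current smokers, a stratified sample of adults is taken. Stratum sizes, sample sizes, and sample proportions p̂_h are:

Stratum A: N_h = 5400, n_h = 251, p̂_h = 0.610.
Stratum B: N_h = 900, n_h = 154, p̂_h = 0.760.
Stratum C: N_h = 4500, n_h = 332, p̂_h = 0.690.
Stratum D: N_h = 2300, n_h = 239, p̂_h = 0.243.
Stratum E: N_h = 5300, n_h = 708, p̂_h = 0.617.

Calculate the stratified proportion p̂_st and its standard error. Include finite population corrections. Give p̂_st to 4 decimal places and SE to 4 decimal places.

p̂_st ≈ 0.5930, SE ≈ 0.0123

N = 18400; stratum weights W_h = N_h/N.
p̂_st = Σ W_h p̂_h = (5400·0.610 + 900·0.760 + 4500·0.690 + 2300·0.243 + 5300·0.617)/18400 = 0.59304
V̂(p̂_st) = Σ W_h² (1 − n_h/N_h) p̂_h(1−p̂_h)/(n_h−1):
  stratum A: (5400/18400)²·(1 − 251/5400)·0.610·0.390/250 = 7.81512e-05
  stratum B: (900/18400)²·(1 − 154/900)·0.760·0.240/153 = 2.36417e-06
  stratum C: (4500/18400)²·(1 − 332/4500)·0.690·0.310/331 = 3.58004e-05
  stratum D: (2300/18400)²·(1 − 239/2300)·0.243·0.757/238 = 1.08217e-05
  stratum E: (5300/18400)²·(1 − 708/5300)·0.617·0.383/707 = 2.40274e-05
V̂(p̂_st) = 0.000151165; SE = √V̂ = 0.0122949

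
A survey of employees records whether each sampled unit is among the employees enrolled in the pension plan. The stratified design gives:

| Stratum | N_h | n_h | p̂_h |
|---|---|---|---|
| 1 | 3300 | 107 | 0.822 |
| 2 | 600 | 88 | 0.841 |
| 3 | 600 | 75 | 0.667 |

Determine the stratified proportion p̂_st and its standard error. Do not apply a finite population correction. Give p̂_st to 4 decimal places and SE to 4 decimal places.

N = 4500; stratum weights W_h = N_h/N.
p̂_st = Σ W_h p̂_h = (3300·0.822 + 600·0.841 + 600·0.667)/4500 = 0.80387
V̂(p̂_st) = Σ W_h² p̂_h(1−p̂_h)/(n_h−1):
  stratum 1: (3300/4500)²·0.822·0.178/106 = 0.000742316
  stratum 2: (600/4500)²·0.841·0.159/87 = 2.73244e-05
  stratum 3: (600/4500)²·0.667·0.333/74 = 5.336e-05
V̂(p̂_st) = 0.000823; SE = √V̂ = 0.028688

p̂_st ≈ 0.8039, SE ≈ 0.0287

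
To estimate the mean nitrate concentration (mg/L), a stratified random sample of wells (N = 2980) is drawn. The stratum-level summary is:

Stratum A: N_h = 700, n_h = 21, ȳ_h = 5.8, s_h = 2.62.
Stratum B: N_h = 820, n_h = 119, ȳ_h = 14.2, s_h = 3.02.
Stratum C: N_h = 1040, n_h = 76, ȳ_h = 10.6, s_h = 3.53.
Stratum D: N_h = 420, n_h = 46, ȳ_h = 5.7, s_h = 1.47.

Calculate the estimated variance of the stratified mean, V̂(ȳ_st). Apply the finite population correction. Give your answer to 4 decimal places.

V̂(ȳ_st) = Σ W_h² (1 − n_h/N_h) s_h²/n_h, with W_h = N_h/N and N = 2980:
  stratum A: (700/2980)²·(1 − 21/700)·2.62²/21 = 0.0174952
  stratum B: (820/2980)²·(1 − 119/820)·3.02²/119 = 0.00496097
  stratum C: (1040/2980)²·(1 − 76/1040)·3.53²/76 = 0.0185103
  stratum D: (420/2980)²·(1 − 46/420)·1.47²/46 = 0.000830931
V̂(ȳ_st) = 0.0417974

V̂(ȳ_st) ≈ 0.0418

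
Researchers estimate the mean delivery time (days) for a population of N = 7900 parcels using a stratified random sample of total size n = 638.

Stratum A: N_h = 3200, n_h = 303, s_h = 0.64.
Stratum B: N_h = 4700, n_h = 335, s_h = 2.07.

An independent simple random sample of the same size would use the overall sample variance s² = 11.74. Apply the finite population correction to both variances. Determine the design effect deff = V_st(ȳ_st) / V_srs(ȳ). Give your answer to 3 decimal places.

deff ≈ 0.260

V̂(ȳ_st) = Σ W_h² (1 − n_h/N_h) s_h²/n_h, with W_h = N_h/N and N = 7900:
  stratum A: (3200/7900)²·(1 − 303/3200)·0.64²/303 = 0.000200799
  stratum B: (4700/7900)²·(1 − 335/4700)·2.07²/335 = 0.00420459
V_st = 0.00440539
V_srs = (1 − 638/7900)·11.74/638 = 0.0169152
deff = V_st / V_srs = 0.00440539/0.0169152 = 0.2604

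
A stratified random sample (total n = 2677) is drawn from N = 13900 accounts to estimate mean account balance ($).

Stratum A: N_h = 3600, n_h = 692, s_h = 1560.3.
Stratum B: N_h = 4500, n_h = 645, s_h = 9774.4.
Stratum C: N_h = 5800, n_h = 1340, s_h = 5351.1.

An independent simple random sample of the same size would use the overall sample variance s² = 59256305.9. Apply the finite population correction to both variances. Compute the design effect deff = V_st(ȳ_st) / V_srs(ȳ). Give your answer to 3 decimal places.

V̂(ȳ_st) = Σ W_h² (1 − n_h/N_h) s_h²/n_h, with W_h = N_h/N and N = 13900:
  stratum A: (3600/13900)²·(1 − 692/3600)·1560.3²/692 = 190.624
  stratum B: (4500/13900)²·(1 − 645/4500)·9774.4²/645 = 13299.3
  stratum C: (5800/13900)²·(1 − 1340/5800)·5351.1²/1340 = 2860.98
V_st = 16350.9
V_srs = (1 − 2677/13900)·59256305.9/2677 = 17872.3
deff = V_st / V_srs = 16350.9/17872.3 = 0.9149

deff ≈ 0.915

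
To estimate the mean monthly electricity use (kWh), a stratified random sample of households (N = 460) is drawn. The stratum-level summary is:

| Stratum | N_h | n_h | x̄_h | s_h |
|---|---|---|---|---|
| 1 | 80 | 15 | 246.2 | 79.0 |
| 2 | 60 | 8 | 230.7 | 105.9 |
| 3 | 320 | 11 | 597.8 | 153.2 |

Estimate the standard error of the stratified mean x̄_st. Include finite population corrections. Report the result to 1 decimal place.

V̂(x̄_st) = Σ W_h² (1 − n_h/N_h) s_h²/n_h, with W_h = N_h/N and N = 460:
  stratum 1: (80/460)²·(1 − 15/80)·79.0²/15 = 10.2247
  stratum 2: (60/460)²·(1 − 8/60)·105.9²/8 = 20.67
  stratum 3: (320/460)²·(1 − 11/320)·153.2²/11 = 997.052
V̂(x̄_st) = 1027.95
SE(x̄_st) = √1027.95 = 32.0616

SE(x̄_st) ≈ 32.1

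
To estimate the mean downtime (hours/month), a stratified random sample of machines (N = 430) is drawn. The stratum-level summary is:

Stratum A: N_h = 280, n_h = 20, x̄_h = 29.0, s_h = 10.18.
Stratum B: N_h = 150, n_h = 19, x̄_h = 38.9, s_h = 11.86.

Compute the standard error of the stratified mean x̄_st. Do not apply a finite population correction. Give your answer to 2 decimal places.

V̂(x̄_st) = Σ W_h² s_h²/n_h, with W_h = N_h/N and N = 430:
  stratum A: (280/430)²·10.18²/20 = 2.19707
  stratum B: (150/430)²·11.86²/19 = 0.900868
V̂(x̄_st) = 3.09794
SE(x̄_st) = √3.09794 = 1.7601

SE(x̄_st) ≈ 1.76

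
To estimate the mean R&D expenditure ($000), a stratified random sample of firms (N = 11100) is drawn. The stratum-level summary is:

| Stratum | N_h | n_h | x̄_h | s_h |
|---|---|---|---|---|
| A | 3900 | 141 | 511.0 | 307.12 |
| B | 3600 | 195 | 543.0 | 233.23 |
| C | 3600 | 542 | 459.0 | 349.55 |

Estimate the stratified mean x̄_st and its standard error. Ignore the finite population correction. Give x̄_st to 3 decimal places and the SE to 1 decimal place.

x̄_st = Σ W_h x̄_h = (3900·511.0 + 3600·543.0 + 3600·459.0)/11100 = 504.51351
V̂(x̄_st) = Σ W_h² s_h²/n_h, with W_h = N_h/N and N = 11100:
  stratum A: (3900/11100)²·307.12²/141 = 82.581
  stratum B: (3600/11100)²·233.23²/195 = 29.3422
  stratum C: (3600/11100)²·349.55²/542 = 23.7126
V̂(x̄_st) = 135.636
SE(x̄_st) = √135.636 = 11.6463

x̄_st ≈ 504.514, SE ≈ 11.6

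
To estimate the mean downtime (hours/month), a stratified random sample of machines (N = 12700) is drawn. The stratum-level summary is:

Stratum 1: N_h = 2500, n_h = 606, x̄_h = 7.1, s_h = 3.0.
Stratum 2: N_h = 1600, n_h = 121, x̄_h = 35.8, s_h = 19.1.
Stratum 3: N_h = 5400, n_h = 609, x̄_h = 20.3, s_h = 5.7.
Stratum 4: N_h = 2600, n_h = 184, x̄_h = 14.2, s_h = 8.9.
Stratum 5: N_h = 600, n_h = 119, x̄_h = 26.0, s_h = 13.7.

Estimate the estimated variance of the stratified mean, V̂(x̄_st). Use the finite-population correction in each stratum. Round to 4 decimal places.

V̂(x̄_st) = Σ W_h² (1 − n_h/N_h) s_h²/n_h, with W_h = N_h/N and N = 12700:
  stratum 1: (2500/12700)²·(1 − 606/2500)·3.0²/606 = 0.000435996
  stratum 2: (1600/12700)²·(1 − 121/1600)·19.1²/121 = 0.0442346
  stratum 3: (5400/12700)²·(1 − 609/5400)·5.7²/609 = 0.00855746
  stratum 4: (2600/12700)²·(1 − 184/2600)·8.9²/184 = 0.0167658
  stratum 5: (600/12700)²·(1 − 119/600)·13.7²/119 = 0.00282217
V̂(x̄_st) = 0.0728161

V̂(x̄_st) ≈ 0.0728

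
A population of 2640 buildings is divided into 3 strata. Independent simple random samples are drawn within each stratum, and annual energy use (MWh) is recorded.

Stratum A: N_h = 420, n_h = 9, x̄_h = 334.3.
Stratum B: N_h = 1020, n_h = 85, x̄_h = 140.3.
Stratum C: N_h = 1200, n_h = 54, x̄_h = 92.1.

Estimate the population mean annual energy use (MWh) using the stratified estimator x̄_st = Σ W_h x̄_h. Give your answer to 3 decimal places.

x̄_st ≈ 149.255

N = Σ N_h = 2640. Stratum weights W_h = N_h/N.
x̄_st = (420·334.3 + 1020·140.3 + 1200·92.1) / 2640 = 149.25455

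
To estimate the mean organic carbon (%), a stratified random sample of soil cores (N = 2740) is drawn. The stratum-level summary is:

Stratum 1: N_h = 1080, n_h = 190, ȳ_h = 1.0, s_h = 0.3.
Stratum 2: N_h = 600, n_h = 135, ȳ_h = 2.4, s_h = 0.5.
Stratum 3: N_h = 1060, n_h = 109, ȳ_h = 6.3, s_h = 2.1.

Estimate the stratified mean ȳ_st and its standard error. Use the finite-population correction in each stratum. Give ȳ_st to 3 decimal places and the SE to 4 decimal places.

ȳ_st ≈ 3.357, SE ≈ 0.0746

ȳ_st = Σ W_h ȳ_h = (1080·1.0 + 600·2.4 + 1060·6.3)/2740 = 3.35693
V̂(ȳ_st) = Σ W_h² (1 − n_h/N_h) s_h²/n_h, with W_h = N_h/N and N = 2740:
  stratum 1: (1080/2740)²·(1 − 190/1080)·0.3²/190 = 6.06459e-05
  stratum 2: (600/2740)²·(1 − 135/600)·0.5²/135 = 6.88192e-05
  stratum 3: (1060/2740)²·(1 − 109/1060)·2.1²/109 = 0.00543247
V̂(ȳ_st) = 0.00556194
SE(ȳ_st) = √0.00556194 = 0.0745784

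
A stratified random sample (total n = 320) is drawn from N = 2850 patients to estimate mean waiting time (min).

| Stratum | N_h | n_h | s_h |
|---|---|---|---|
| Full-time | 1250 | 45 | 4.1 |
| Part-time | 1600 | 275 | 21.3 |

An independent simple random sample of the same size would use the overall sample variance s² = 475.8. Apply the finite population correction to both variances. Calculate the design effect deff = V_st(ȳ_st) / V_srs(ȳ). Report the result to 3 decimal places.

deff ≈ 0.379

V̂(ȳ_st) = Σ W_h² (1 − n_h/N_h) s_h²/n_h, with W_h = N_h/N and N = 2850:
  stratum Full-time: (1250/2850)²·(1 − 45/1250)·4.1²/45 = 0.0692728
  stratum Part-time: (1600/2850)²·(1 − 275/1600)·21.3²/275 = 0.430599
V_st = 0.499871
V_srs = (1 − 320/2850)·475.8/320 = 1.31993
deff = V_st / V_srs = 0.499871/1.31993 = 0.3787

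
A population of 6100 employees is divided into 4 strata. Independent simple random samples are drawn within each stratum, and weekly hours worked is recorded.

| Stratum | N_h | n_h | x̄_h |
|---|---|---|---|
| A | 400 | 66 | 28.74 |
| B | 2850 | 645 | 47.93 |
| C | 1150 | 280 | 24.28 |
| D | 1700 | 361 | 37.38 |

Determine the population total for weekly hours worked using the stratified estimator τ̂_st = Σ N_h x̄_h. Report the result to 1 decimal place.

τ̂_st ≈ 239564.5

τ̂_st = Σ N_h x̄_h = 400·28.74 + 2850·47.93 + 1150·24.28 + 1700·37.38 = 239564.5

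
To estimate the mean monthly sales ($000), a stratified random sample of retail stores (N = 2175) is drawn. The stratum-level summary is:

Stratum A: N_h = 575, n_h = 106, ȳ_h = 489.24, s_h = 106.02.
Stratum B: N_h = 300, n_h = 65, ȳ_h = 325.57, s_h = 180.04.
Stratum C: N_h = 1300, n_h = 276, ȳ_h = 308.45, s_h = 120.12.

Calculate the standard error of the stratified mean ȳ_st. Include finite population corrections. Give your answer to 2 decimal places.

V̂(ȳ_st) = Σ W_h² (1 − n_h/N_h) s_h²/n_h, with W_h = N_h/N and N = 2175:
  stratum A: (575/2175)²·(1 − 106/575)·106.02²/106 = 6.04494
  stratum B: (300/2175)²·(1 − 65/300)·180.04²/65 = 7.43182
  stratum C: (1300/2175)²·(1 − 276/1300)·120.12²/276 = 14.7111
V̂(ȳ_st) = 28.1879
SE(ȳ_st) = √28.1879 = 5.30923

SE(ȳ_st) ≈ 5.31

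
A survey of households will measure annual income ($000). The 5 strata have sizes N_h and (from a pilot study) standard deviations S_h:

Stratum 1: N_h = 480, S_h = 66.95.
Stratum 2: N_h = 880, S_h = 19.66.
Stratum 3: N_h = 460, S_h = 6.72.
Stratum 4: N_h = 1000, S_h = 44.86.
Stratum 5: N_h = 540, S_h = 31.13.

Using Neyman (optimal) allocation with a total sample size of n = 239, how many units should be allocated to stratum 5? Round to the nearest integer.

Neyman allocation: n_h = n · N_h S_h / Σ N_i S_i, with n = 239.
  stratum 1: N_h·S_h = 480·66.95 = 32136.00
  stratum 2: N_h·S_h = 880·19.66 = 17300.80
  stratum 3: N_h·S_h = 460·6.72 = 3091.20
  stratum 4: N_h·S_h = 1000·44.86 = 44860.00
  stratum 5: N_h·S_h = 540·31.13 = 16810.20
Σ N_h S_h = 114198.20
n for stratum 5 = 239·16810.20/114198.20 = 35.181 → 35

35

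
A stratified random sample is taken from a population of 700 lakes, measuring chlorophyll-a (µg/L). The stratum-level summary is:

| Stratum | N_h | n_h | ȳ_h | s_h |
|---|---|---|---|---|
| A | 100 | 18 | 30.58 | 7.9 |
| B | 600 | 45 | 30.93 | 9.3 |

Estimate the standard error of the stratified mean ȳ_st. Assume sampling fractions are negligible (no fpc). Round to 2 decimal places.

V̂(ȳ_st) = Σ W_h² s_h²/n_h, with W_h = N_h/N and N = 700:
  stratum A: (100/700)²·7.9²/18 = 0.0707596
  stratum B: (600/700)²·9.3²/45 = 1.41208
V̂(ȳ_st) = 1.48284
SE(ȳ_st) = √1.48284 = 1.21772

SE(ȳ_st) ≈ 1.22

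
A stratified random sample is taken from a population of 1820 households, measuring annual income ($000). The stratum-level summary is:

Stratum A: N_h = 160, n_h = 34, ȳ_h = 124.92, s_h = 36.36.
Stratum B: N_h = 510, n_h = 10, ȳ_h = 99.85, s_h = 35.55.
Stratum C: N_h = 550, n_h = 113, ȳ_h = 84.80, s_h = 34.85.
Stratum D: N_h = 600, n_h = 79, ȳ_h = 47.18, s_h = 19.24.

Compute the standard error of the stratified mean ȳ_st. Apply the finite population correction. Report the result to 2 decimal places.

V̂(ȳ_st) = Σ W_h² (1 − n_h/N_h) s_h²/n_h, with W_h = N_h/N and N = 1820:
  stratum A: (160/1820)²·(1 − 34/160)·36.36²/34 = 0.236655
  stratum B: (510/1820)²·(1 − 10/510)·35.55²/10 = 9.72919
  stratum C: (550/1820)²·(1 − 113/550)·34.85²/113 = 0.779881
  stratum D: (600/1820)²·(1 − 79/600)·19.24²/79 = 0.442211
V̂(ȳ_st) = 11.1879
SE(ȳ_st) = √11.1879 = 3.34484

SE(ȳ_st) ≈ 3.34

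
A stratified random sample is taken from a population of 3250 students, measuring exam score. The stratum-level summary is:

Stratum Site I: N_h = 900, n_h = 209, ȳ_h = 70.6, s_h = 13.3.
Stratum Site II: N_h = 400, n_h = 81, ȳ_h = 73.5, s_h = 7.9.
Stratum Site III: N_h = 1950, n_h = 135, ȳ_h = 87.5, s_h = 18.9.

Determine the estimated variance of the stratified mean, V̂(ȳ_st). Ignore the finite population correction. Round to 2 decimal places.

V̂(ȳ_st) = Σ W_h² s_h²/n_h, with W_h = N_h/N and N = 3250:
  stratum Site I: (900/3250)²·13.3²/209 = 0.0649046
  stratum Site II: (400/3250)²·7.9²/81 = 0.0116714
  stratum Site III: (1950/3250)²·18.9²/135 = 0.95256
V̂(ȳ_st) = 1.02914

V̂(ȳ_st) ≈ 1.03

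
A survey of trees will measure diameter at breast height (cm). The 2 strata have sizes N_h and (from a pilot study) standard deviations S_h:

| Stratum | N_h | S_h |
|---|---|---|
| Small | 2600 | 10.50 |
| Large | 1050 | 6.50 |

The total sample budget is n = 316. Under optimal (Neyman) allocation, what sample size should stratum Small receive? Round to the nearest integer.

253

Neyman allocation: n_h = n · N_h S_h / Σ N_i S_i, with n = 316.
  stratum Small: N_h·S_h = 2600·10.50 = 27300.00
  stratum Large: N_h·S_h = 1050·6.50 = 6825.00
Σ N_h S_h = 34125.00
n for stratum Small = 316·27300.00/34125.00 = 252.800 → 253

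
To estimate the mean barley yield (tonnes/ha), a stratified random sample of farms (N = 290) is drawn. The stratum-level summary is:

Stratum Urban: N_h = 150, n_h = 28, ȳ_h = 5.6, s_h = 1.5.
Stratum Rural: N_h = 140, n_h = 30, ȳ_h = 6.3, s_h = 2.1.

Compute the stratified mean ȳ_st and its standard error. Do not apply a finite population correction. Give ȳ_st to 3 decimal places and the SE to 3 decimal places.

ȳ_st ≈ 5.938, SE ≈ 0.236

ȳ_st = Σ W_h ȳ_h = (150·5.6 + 140·6.3)/290 = 5.93793
V̂(ȳ_st) = Σ W_h² s_h²/n_h, with W_h = N_h/N and N = 290:
  stratum Urban: (150/290)²·1.5²/28 = 0.0214986
  stratum Rural: (140/290)²·2.1²/30 = 0.0342592
V̂(ȳ_st) = 0.0557579
SE(ȳ_st) = √0.0557579 = 0.236131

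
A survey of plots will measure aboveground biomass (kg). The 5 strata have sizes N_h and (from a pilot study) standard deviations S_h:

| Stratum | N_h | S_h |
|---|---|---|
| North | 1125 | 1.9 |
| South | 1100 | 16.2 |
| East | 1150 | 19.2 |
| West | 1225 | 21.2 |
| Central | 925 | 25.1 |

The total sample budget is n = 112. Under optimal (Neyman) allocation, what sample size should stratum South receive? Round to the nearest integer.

22

Neyman allocation: n_h = n · N_h S_h / Σ N_i S_i, with n = 112.
  stratum North: N_h·S_h = 1125·1.9 = 2137.50
  stratum South: N_h·S_h = 1100·16.2 = 17820.00
  stratum East: N_h·S_h = 1150·19.2 = 22080.00
  stratum West: N_h·S_h = 1225·21.2 = 25970.00
  stratum Central: N_h·S_h = 925·25.1 = 23217.50
Σ N_h S_h = 91225.00
n for stratum South = 112·17820.00/91225.00 = 21.878 → 22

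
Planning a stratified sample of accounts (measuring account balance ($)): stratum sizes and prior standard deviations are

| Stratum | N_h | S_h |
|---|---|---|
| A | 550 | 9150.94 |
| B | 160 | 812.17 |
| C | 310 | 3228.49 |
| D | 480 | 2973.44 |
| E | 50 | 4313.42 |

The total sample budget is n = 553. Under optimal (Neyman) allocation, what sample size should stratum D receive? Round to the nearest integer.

Neyman allocation: n_h = n · N_h S_h / Σ N_i S_i, with n = 553.
  stratum A: N_h·S_h = 550·9150.94 = 5033017.00
  stratum B: N_h·S_h = 160·812.17 = 129947.20
  stratum C: N_h·S_h = 310·3228.49 = 1000831.90
  stratum D: N_h·S_h = 480·2973.44 = 1427251.20
  stratum E: N_h·S_h = 50·4313.42 = 215671.00
Σ N_h S_h = 7806718.30
n for stratum D = 553·1427251.20/7806718.30 = 101.101 → 101

101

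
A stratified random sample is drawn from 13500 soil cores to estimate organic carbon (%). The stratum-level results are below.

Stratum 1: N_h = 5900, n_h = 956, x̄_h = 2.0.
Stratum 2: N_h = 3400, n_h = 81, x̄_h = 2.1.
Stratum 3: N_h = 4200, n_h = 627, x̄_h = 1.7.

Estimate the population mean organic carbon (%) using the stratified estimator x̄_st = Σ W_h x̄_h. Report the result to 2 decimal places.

x̄_st ≈ 1.93

N = Σ N_h = 13500. Stratum weights W_h = N_h/N.
x̄_st = (5900·2.0 + 3400·2.1 + 4200·1.7) / 13500 = 1.9319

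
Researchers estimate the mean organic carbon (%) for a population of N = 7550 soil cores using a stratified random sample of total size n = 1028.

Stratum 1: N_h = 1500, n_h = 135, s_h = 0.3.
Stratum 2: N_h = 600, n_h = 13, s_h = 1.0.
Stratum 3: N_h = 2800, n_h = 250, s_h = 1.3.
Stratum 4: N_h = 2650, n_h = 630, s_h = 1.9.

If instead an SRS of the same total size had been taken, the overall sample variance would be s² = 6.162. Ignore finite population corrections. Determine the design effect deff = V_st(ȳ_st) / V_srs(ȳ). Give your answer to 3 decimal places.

deff ≈ 0.358

V̂(ȳ_st) = Σ W_h² s_h²/n_h, with W_h = N_h/N and N = 7550:
  stratum 1: (1500/7550)²·0.3²/135 = 2.63146e-05
  stratum 2: (600/7550)²·1.0²/13 = 0.000485809
  stratum 3: (2800/7550)²·1.3²/250 = 0.000929756
  stratum 4: (2650/7550)²·1.9²/630 = 0.000705935
V_st = 0.00214781
V_srs = s²/n = 6.162/1028 = 0.00599416
deff = V_st / V_srs = 0.00214781/0.00599416 = 0.3583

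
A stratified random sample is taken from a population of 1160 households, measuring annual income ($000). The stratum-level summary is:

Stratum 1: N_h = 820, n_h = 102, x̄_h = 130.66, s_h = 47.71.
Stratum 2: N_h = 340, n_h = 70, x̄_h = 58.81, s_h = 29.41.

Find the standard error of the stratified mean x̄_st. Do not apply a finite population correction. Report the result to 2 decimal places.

V̂(x̄_st) = Σ W_h² s_h²/n_h, with W_h = N_h/N and N = 1160:
  stratum 1: (820/1160)²·47.71²/102 = 11.1514
  stratum 2: (340/1160)²·29.41²/70 = 1.06153
V̂(x̄_st) = 12.213
SE(x̄_st) = √12.213 = 3.4947

SE(x̄_st) ≈ 3.49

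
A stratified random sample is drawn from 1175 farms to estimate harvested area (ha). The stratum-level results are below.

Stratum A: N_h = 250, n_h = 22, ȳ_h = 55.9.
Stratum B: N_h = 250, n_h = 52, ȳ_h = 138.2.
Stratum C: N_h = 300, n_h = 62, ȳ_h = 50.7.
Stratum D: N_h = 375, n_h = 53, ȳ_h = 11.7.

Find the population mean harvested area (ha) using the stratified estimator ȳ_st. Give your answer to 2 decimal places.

N = Σ N_h = 1175. Stratum weights W_h = N_h/N.
ȳ_st = (250·55.9 + 250·138.2 + 300·50.7 + 375·11.7) / 1175 = 57.9766

ȳ_st ≈ 57.98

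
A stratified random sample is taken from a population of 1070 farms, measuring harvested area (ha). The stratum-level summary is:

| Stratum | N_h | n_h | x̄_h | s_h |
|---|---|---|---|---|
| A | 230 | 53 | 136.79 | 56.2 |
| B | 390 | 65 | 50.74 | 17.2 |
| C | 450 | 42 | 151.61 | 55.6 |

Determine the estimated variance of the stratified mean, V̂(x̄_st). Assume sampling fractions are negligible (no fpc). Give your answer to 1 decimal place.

V̂(x̄_st) ≈ 16.4

V̂(x̄_st) = Σ W_h² s_h²/n_h, with W_h = N_h/N and N = 1070:
  stratum A: (230/1070)²·56.2²/53 = 2.7535
  stratum B: (390/1070)²·17.2²/65 = 0.604652
  stratum C: (450/1070)²·55.6²/42 = 13.0184
V̂(x̄_st) = 16.3766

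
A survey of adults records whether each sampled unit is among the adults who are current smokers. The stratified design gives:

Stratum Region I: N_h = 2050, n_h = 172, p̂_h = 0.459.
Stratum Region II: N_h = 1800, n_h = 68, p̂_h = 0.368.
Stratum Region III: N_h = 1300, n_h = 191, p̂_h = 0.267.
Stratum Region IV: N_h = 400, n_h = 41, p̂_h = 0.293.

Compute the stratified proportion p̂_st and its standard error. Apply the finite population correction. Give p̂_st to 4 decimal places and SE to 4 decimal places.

p̂_st ≈ 0.3725, SE ≈ 0.0246

N = 5550; stratum weights W_h = N_h/N.
p̂_st = Σ W_h p̂_h = (2050·0.459 + 1800·0.368 + 1300·0.267 + 400·0.293)/5550 = 0.37255
V̂(p̂_st) = Σ W_h² (1 − n_h/N_h) p̂_h(1−p̂_h)/(n_h−1):
  stratum Region I: (2050/5550)²·(1 − 172/2050)·0.459·0.541/171 = 0.0001815
  stratum Region II: (1800/5550)²·(1 − 68/1800)·0.368·0.632/67 = 0.000351338
  stratum Region III: (1300/5550)²·(1 − 191/1300)·0.267·0.733/190 = 4.82115e-05
  stratum Region IV: (400/5550)²·(1 − 41/400)·0.293·0.707/40 = 2.41432e-05
V̂(p̂_st) = 0.000605193; SE = √V̂ = 0.0246007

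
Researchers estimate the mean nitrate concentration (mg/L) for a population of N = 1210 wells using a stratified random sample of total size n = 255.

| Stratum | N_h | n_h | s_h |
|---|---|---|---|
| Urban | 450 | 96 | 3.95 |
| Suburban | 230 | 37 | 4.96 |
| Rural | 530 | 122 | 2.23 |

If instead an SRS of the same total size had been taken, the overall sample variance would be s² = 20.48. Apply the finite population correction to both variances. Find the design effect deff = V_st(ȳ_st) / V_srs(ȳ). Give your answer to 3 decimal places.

V̂(ȳ_st) = Σ W_h² (1 − n_h/N_h) s_h²/n_h, with W_h = N_h/N and N = 1210:
  stratum Urban: (450/1210)²·(1 − 96/450)·3.95²/96 = 0.0176835
  stratum Suburban: (230/1210)²·(1 − 37/230)·4.96²/37 = 0.0201593
  stratum Rural: (530/1210)²·(1 − 122/530)·2.23²/122 = 0.00602026
V_st = 0.0438631
V_srs = (1 − 255/1210)·20.48/255 = 0.0633881
deff = V_st / V_srs = 0.0438631/0.0633881 = 0.6920

deff ≈ 0.692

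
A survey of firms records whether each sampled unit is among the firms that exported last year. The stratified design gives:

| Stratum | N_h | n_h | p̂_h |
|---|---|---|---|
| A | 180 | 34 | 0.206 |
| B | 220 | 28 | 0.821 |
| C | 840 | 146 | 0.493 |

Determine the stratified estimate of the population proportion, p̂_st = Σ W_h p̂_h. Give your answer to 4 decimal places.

N = 1240; stratum weights W_h = N_h/N.
p̂_st = Σ W_h p̂_h = (180·0.206 + 220·0.821 + 840·0.493)/1240 = 0.50953

p̂_st ≈ 0.5095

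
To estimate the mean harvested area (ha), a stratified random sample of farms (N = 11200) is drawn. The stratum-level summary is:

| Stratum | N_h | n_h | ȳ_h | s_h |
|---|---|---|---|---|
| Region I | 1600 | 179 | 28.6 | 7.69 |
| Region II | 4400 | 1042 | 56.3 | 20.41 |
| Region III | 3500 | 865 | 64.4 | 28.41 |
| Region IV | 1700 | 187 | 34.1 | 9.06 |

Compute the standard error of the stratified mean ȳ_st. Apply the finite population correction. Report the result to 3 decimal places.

SE(ȳ_st) ≈ 0.361

V̂(ȳ_st) = Σ W_h² (1 − n_h/N_h) s_h²/n_h, with W_h = N_h/N and N = 11200:
  stratum Region I: (1600/11200)²·(1 − 179/1600)·7.69²/179 = 0.00598794
  stratum Region II: (4400/11200)²·(1 − 1042/4400)·20.41²/1042 = 0.0470886
  stratum Region III: (3500/11200)²·(1 − 865/3500)·28.41²/865 = 0.0686023
  stratum Region IV: (1700/11200)²·(1 − 187/1700)·9.06²/187 = 0.0090005
V̂(ȳ_st) = 0.130679
SE(ȳ_st) = √0.130679 = 0.361496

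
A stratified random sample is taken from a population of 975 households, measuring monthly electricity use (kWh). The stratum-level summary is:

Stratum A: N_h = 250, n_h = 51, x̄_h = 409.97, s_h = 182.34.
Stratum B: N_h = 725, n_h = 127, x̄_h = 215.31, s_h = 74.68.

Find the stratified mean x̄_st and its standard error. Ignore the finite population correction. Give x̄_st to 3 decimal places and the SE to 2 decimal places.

x̄_st ≈ 265.223, SE ≈ 8.19

x̄_st = Σ W_h x̄_h = (250·409.97 + 725·215.31)/975 = 265.22282
V̂(x̄_st) = Σ W_h² s_h²/n_h, with W_h = N_h/N and N = 975:
  stratum A: (250/975)²·182.34²/51 = 42.8612
  stratum B: (725/975)²·74.68²/127 = 24.2813
V̂(x̄_st) = 67.1425
SE(x̄_st) = √67.1425 = 8.19405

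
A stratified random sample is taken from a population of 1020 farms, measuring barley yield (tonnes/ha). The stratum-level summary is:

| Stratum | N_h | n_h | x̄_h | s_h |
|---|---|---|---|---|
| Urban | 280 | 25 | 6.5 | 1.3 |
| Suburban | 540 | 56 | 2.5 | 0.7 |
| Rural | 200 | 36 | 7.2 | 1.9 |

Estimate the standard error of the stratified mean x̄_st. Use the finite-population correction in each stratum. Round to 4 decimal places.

V̂(x̄_st) = Σ W_h² (1 − n_h/N_h) s_h²/n_h, with W_h = N_h/N and N = 1020:
  stratum Urban: (280/1020)²·(1 − 25/280)·1.3²/25 = 0.00463922
  stratum Suburban: (540/1020)²·(1 − 56/540)·0.7²/56 = 0.0021981
  stratum Rural: (200/1020)²·(1 − 36/200)·1.9²/36 = 0.00316139
V̂(x̄_st) = 0.0099987
SE(x̄_st) = √0.0099987 = 0.0999935

SE(x̄_st) ≈ 0.1000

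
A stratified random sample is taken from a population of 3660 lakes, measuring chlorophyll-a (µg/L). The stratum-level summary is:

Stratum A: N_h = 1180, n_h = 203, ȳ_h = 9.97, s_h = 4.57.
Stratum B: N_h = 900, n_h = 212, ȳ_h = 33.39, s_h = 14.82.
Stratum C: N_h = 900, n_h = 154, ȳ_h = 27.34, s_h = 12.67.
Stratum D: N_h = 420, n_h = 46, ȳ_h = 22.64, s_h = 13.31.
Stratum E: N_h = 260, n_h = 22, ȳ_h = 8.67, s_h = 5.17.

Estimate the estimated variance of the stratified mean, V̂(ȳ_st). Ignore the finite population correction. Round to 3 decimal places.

V̂(ȳ_st) ≈ 0.193

V̂(ȳ_st) = Σ W_h² s_h²/n_h, with W_h = N_h/N and N = 3660:
  stratum A: (1180/3660)²·4.57²/203 = 0.010694
  stratum B: (900/3660)²·14.82²/212 = 0.0626446
  stratum C: (900/3660)²·12.67²/154 = 0.0630312
  stratum D: (420/3660)²·13.31²/46 = 0.0507148
  stratum E: (260/3660)²·5.17²/22 = 0.00613116
V̂(ȳ_st) = 0.193216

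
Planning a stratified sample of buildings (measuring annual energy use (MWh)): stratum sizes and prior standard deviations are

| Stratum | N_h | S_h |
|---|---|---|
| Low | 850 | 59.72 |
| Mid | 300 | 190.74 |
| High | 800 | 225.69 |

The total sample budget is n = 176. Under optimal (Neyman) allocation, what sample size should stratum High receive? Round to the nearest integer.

Neyman allocation: n_h = n · N_h S_h / Σ N_i S_i, with n = 176.
  stratum Low: N_h·S_h = 850·59.72 = 50762.00
  stratum Mid: N_h·S_h = 300·190.74 = 57222.00
  stratum High: N_h·S_h = 800·225.69 = 180552.00
Σ N_h S_h = 288536.00
n for stratum High = 176·180552.00/288536.00 = 110.132 → 110

110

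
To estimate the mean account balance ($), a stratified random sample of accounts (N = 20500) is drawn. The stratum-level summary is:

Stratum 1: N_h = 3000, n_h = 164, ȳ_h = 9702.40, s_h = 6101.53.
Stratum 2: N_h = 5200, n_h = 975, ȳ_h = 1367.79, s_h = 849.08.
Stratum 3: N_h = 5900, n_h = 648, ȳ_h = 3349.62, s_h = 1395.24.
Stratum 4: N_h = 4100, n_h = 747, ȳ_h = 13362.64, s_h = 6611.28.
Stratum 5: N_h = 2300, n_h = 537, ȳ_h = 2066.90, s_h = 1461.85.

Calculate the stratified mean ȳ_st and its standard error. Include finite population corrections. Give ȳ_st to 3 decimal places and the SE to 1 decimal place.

ȳ_st ≈ 5635.276, SE ≈ 82.5

ȳ_st = Σ W_h ȳ_h = (3000·9702.40 + 5200·1367.79 + 5900·3349.62 + 4100·13362.64 + 2300·2066.90)/20500 = 5635.27610
V̂(ȳ_st) = Σ W_h² (1 − n_h/N_h) s_h²/n_h, with W_h = N_h/N and N = 20500:
  stratum 1: (3000/20500)²·(1 − 164/3000)·6101.53²/164 = 4595.72
  stratum 2: (5200/20500)²·(1 − 975/5200)·849.08²/975 = 38.6558
  stratum 3: (5900/20500)²·(1 − 648/5900)·1395.24²/648 = 221.509
  stratum 4: (4100/20500)²·(1 − 747/4100)·6611.28²/747 = 1914.08
  stratum 5: (2300/20500)²·(1 − 537/2300)·1461.85²/537 = 38.3976
V̂(ȳ_st) = 6808.36
SE(ȳ_st) = √6808.36 = 82.5128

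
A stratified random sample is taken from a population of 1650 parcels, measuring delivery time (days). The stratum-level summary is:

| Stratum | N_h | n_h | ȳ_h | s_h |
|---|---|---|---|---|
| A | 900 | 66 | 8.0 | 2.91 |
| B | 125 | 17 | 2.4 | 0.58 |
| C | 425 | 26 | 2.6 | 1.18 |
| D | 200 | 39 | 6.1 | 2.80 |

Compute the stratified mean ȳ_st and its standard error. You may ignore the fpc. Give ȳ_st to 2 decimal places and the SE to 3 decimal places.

ȳ_st ≈ 5.95, SE ≈ 0.212

ȳ_st = Σ W_h ȳ_h = (900·8.0 + 125·2.4 + 425·2.6 + 200·6.1)/1650 = 5.95455
V̂(ȳ_st) = Σ W_h² s_h²/n_h, with W_h = N_h/N and N = 1650:
  stratum A: (900/1650)²·2.91²/66 = 0.0381733
  stratum B: (125/1650)²·0.58²/17 = 0.000113569
  stratum C: (425/1650)²·1.18²/26 = 0.00355304
  stratum D: (200/1650)²·2.80²/39 = 0.00295354
V̂(ȳ_st) = 0.0447934
SE(ȳ_st) = √0.0447934 = 0.211645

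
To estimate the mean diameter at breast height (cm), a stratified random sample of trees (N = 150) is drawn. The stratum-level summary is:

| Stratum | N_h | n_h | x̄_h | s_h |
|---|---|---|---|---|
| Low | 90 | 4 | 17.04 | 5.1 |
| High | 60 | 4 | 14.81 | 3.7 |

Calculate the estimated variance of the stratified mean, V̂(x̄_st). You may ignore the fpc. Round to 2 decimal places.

V̂(x̄_st) = Σ W_h² s_h²/n_h, with W_h = N_h/N and N = 150:
  stratum Low: (90/150)²·5.1²/4 = 2.3409
  stratum High: (60/150)²·3.7²/4 = 0.5476
V̂(x̄_st) = 2.8885

V̂(x̄_st) ≈ 2.89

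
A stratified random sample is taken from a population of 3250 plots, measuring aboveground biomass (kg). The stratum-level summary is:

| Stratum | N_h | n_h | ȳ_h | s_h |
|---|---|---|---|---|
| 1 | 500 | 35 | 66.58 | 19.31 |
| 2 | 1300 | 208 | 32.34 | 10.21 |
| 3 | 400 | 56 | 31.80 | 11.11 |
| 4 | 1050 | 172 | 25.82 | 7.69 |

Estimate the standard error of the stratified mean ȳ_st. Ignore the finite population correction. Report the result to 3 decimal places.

SE(ȳ_st) ≈ 0.634

V̂(ȳ_st) = Σ W_h² s_h²/n_h, with W_h = N_h/N and N = 3250:
  stratum 1: (500/3250)²·19.31²/35 = 0.252156
  stratum 2: (1300/3250)²·10.21²/208 = 0.0801878
  stratum 3: (400/3250)²·11.11²/56 = 0.0333882
  stratum 4: (1050/3250)²·7.69²/172 = 0.0358869
V̂(ȳ_st) = 0.401619
SE(ȳ_st) = √0.401619 = 0.633734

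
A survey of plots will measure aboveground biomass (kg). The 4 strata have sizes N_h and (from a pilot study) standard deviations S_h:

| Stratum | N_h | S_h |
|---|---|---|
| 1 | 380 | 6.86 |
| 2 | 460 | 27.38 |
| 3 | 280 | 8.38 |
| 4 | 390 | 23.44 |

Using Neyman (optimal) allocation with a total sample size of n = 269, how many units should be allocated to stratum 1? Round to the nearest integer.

Neyman allocation: n_h = n · N_h S_h / Σ N_i S_i, with n = 269.
  stratum 1: N_h·S_h = 380·6.86 = 2606.80
  stratum 2: N_h·S_h = 460·27.38 = 12594.80
  stratum 3: N_h·S_h = 280·8.38 = 2346.40
  stratum 4: N_h·S_h = 390·23.44 = 9141.60
Σ N_h S_h = 26689.60
n for stratum 1 = 269·2606.80/26689.60 = 26.273 → 26

26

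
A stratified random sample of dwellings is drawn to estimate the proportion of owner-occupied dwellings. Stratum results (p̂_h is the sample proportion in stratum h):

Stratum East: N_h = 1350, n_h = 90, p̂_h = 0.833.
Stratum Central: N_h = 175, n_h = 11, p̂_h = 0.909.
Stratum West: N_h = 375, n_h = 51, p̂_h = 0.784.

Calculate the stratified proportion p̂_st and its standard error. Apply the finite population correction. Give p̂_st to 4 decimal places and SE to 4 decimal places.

N = 1900; stratum weights W_h = N_h/N.
p̂_st = Σ W_h p̂_h = (1350·0.833 + 175·0.909 + 375·0.784)/1900 = 0.83033
V̂(p̂_st) = Σ W_h² (1 − n_h/N_h) p̂_h(1−p̂_h)/(n_h−1):
  stratum East: (1350/1900)²·(1 − 90/1350)·0.833·0.167/89 = 0.000736493
  stratum Central: (175/1900)²·(1 − 11/175)·0.909·0.091/10 = 6.57628e-05
  stratum West: (375/1900)²·(1 − 51/375)·0.784·0.216/50 = 0.000113991
V̂(p̂_st) = 0.000916246; SE = √V̂ = 0.0302696

p̂_st ≈ 0.8303, SE ≈ 0.0303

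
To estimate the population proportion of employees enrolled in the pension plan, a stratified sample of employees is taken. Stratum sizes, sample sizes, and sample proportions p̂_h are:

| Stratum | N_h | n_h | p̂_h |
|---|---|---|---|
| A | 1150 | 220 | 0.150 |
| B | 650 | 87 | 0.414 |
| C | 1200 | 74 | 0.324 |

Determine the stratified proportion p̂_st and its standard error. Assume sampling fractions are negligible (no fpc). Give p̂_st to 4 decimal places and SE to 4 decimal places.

p̂_st ≈ 0.2768, SE ≈ 0.0264

N = 3000; stratum weights W_h = N_h/N.
p̂_st = Σ W_h p̂_h = (1150·0.150 + 650·0.414 + 1200·0.324)/3000 = 0.27680
V̂(p̂_st) = Σ W_h² p̂_h(1−p̂_h)/(n_h−1):
  stratum A: (1150/3000)²·0.150·0.850/219 = 8.55498e-05
  stratum B: (650/3000)²·0.414·0.586/86 = 0.000132429
  stratum C: (1200/3000)²·0.324·0.676/73 = 0.000480053
V̂(p̂_st) = 0.000698032; SE = √V̂ = 0.0264203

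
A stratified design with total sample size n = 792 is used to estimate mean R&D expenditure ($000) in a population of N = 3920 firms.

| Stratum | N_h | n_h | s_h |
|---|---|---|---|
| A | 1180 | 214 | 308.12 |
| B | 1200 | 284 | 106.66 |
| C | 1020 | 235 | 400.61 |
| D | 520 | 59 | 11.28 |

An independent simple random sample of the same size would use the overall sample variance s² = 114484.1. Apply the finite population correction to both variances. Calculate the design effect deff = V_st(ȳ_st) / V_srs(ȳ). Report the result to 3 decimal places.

deff ≈ 0.619

V̂(ȳ_st) = Σ W_h² (1 − n_h/N_h) s_h²/n_h, with W_h = N_h/N and N = 3920:
  stratum A: (1180/3920)²·(1 − 214/1180)·308.12²/214 = 32.9089
  stratum B: (1200/3920)²·(1 − 284/1200)·106.66²/284 = 2.86543
  stratum C: (1020/3920)²·(1 − 235/1020)·400.61²/235 = 35.5855
  stratum D: (520/3920)²·(1 − 59/520)·11.28²/59 = 0.0336433
V_st = 71.3935
V_srs = (1 − 792/3920)·114484.1/792 = 115.346
deff = V_st / V_srs = 71.3935/115.346 = 0.6190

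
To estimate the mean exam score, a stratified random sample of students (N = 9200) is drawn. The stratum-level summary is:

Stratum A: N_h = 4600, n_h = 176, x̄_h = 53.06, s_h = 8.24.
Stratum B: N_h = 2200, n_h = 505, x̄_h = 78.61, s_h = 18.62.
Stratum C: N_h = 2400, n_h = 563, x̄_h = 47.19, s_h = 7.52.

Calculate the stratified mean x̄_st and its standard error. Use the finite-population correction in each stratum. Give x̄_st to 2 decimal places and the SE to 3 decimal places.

x̄_st = Σ W_h x̄_h = (4600·53.06 + 2200·78.61 + 2400·47.19)/9200 = 57.63848
V̂(x̄_st) = Σ W_h² (1 − n_h/N_h) s_h²/n_h, with W_h = N_h/N and N = 9200:
  stratum A: (4600/9200)²·(1 − 176/4600)·8.24²/176 = 0.0927554
  stratum B: (2200/9200)²·(1 − 505/2200)·18.62²/505 = 0.0302472
  stratum C: (2400/9200)²·(1 − 563/2400)·7.52²/563 = 0.00523205
V̂(x̄_st) = 0.128235
SE(x̄_st) = √0.128235 = 0.358099

x̄_st ≈ 57.64, SE ≈ 0.358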